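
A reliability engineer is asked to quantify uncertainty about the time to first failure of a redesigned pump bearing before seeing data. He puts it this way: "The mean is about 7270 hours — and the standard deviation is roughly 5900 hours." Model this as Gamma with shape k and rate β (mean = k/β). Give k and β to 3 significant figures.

For Gamma(k, rate β): mean = k/β, variance = k/β², so CV = 1/√k.
CV = SD/mean = 5900/7270 = 0.8116, hence k = 1/CV² = 1.52.
Then β = k/mean = 1.52/7270 = 0.000209.

k ≈ 1.52, β ≈ 0.000209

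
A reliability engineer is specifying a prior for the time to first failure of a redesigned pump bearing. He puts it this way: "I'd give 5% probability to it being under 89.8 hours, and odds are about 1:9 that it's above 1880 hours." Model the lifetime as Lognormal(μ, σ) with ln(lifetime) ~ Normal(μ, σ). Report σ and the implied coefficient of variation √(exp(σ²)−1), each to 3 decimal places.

σ ≈ 1.039, CV ≈ 1.395

If T ~ Lognormal(μ,σ) then ln T ~ Normal(μ,σ), so the p-quantile of ln T is μ + z_p·σ.
ln(89.8) = 4.498 and ln(1880) = 7.539; z_{0.05} = -1.645, z_{0.9} = 1.282.
σ = (7.539 − 4.498)/(1.282 − (-1.645)) = 1.039.
μ = 4.498 − (-1.645)·1.039 = 6.207.
CV = √(exp(σ²)−1) = √(exp(1.0802)−1) = 1.395.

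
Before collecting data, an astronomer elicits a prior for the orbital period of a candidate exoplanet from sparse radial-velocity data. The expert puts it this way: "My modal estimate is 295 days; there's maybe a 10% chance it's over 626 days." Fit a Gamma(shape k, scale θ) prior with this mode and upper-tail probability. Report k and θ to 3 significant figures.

k ≈ 4.39, θ ≈ 86.9

Gamma(k,θ) with k>1 has mode (k−1)θ, so θ = 295/(k−1).
Need P(X < 626) = 0.9 with θ tied to k this way. Start at k = 2, θ = 295: P(X<626) ≈ 0.626.
Too low — raise k to concentrate. Iterating converges to k ≈ 4.39.
Then θ = 295/(4.39−1) ≈ 86.9.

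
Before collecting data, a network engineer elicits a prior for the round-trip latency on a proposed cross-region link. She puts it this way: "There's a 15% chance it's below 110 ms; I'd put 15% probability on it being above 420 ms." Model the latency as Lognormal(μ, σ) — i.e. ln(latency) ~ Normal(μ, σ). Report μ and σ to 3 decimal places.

μ ≈ 5.370, σ ≈ 0.646

If T ~ Lognormal(μ,σ) then ln T ~ Normal(μ,σ), so the p-quantile of ln T is μ + z_p·σ.
ln(110) = 4.7 and ln(420) = 6.04; z_{0.15} = -1.036, z_{0.85} = 1.036.
σ = (6.04 − 4.7)/(1.036 − (-1.036)) = 0.646.
μ = 4.7 − (-1.036)·0.646 = 5.370.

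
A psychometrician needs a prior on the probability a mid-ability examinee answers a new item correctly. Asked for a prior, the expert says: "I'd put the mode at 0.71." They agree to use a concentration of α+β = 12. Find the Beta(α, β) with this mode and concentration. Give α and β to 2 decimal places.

For α,β > 1 the Beta mode is (α−1)/(α+β−2). With α+β = 12, the mode is (α−1)/10.
Set (α−1)/10 = 0.71 → α = 1 + 0.71·10 = 8.10.
β = 12 − α = 3.90.

α = 8.10, β = 3.90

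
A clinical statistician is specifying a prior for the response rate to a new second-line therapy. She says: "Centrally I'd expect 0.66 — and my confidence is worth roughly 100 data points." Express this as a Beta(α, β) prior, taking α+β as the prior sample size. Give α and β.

α = 66, β = 34

Under the effective-sample-size interpretation, Beta(α, β) has prior mean α/(α+β) and prior sample size α+β.
So α+β = 100 and α/(α+β) = 0.66, giving α = 0.66·100 = 66 and β = 100 − 66 = 34.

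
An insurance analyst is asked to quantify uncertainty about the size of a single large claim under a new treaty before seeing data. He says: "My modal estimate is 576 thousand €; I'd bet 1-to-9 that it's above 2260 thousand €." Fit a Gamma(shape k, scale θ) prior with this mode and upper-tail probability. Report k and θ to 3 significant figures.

k ≈ 1.99, θ ≈ 584

Gamma(k,θ) with k>1 has mode (k−1)θ, so θ = 576/(k−1).
Need P(X < 2260) = 0.9 with θ tied to k this way. Start at k = 2, θ = 576: P(X<2260) ≈ 0.903.
Too high — lower k to spread out. Iterating converges to k ≈ 1.99.
Then θ = 576/(1.99−1) ≈ 584.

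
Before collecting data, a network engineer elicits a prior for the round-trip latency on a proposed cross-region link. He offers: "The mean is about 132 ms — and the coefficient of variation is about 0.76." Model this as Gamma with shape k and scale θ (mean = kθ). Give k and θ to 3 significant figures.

k ≈ 1.73, θ ≈ 76.2

For Gamma(k, scale θ): mean = kθ, variance = kθ², so CV = 1/√k.
CV = 0.76, hence k = 1/CV² = 1.73.
Then θ = mean/k = 132/1.73 = 76.2.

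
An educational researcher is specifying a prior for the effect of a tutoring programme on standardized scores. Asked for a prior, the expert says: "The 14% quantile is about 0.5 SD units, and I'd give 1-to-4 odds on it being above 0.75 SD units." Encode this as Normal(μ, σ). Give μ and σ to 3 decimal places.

μ = 0.641, σ = 0.130

The p-quantile of Normal(μ,σ) is μ + z_p·σ, with z_{0.14} = -1.08 and z_{0.8} = 0.8416.
Eliminate σ: μ = (z₂·x₁ − z₁·x₂)/(z₂ − z₁) = (0.8416·0.5 − (-1.08)·0.75)/1.922 = 0.641.
Then σ = (x₂ − x₁)/(z₂ − z₁) = (0.75 − 0.5)/1.922 = 0.130.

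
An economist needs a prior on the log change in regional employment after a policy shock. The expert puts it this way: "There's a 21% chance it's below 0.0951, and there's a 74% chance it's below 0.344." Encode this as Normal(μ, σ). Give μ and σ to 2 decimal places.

μ = 0.23, σ = 0.17

The p-quantile of Normal(μ,σ) is μ + z_p·σ, with z_{0.21} = -0.8064 and z_{0.74} = 0.6433.
Eliminate σ: μ = (z₂·x₁ − z₁·x₂)/(z₂ − z₁) = (0.6433·0.0951 − (-0.8064)·0.344)/1.45 = 0.23.
Then σ = (x₂ − x₁)/(z₂ − z₁) = (0.344 − 0.0951)/1.45 = 0.17.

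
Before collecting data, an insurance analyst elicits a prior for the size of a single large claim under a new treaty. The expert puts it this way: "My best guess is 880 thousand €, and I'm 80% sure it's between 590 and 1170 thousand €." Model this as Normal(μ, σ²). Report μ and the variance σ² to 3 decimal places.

μ = 880.000, σ² = 51206.351

A symmetric 80% interval runs μ ± z·σ with z = 1.282.
Half-width = 290, so σ = 290/1.282 = 226.2882 and σ² = 51206.351.
μ is the stated best guess, 880.000.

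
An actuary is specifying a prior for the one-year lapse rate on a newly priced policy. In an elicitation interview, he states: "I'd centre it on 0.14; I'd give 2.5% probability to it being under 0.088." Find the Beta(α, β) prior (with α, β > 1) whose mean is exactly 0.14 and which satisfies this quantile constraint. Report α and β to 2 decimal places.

With mean 0.14 fixed, write α = 0.14s, β = 0.86s where s = α+β.
Need P(θ < 0.088) = 0.025 under Beta(0.14s, 0.86s). Normal approximation: (q−m)/√(m(1−m)/s) ≈ z_{0.025} = -1.96, so s ≈ 0.14·0.86·(-1.96)²/(0.088−0.14)² = 171.0.
At s = 171.0: P(θ<0.088) ≈ 0.015. Adjusting to match 0.025 gives s ≈ 141.05.
So α = 0.14·141.05 ≈ 19.75, β = 0.86·141.05 ≈ 121.30.

α ≈ 19.75, β ≈ 121.30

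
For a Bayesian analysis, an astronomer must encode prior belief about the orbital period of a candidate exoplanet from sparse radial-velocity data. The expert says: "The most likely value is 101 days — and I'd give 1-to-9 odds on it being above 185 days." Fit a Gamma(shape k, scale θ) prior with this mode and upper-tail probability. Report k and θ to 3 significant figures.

Gamma(k,θ) with k>1 has mode (k−1)θ, so θ = 101/(k−1).
Need P(X < 185) = 0.9 with θ tied to k this way. Start at k = 2, θ = 101: P(X<185) ≈ 0.547.
Too low — raise k to concentrate. Iterating converges to k ≈ 6.21.
Then θ = 101/(6.21−1) ≈ 19.4.

k ≈ 6.21, θ ≈ 19.4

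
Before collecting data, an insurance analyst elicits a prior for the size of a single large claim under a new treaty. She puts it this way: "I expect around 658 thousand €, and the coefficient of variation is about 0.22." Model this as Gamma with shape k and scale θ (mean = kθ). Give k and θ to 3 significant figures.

k ≈ 20.7, θ ≈ 31.8

For Gamma(k, scale θ): mean = kθ, variance = kθ², so CV = 1/√k.
CV = 0.22, hence k = 1/CV² = 20.7.
Then θ = mean/k = 658/20.7 = 31.8.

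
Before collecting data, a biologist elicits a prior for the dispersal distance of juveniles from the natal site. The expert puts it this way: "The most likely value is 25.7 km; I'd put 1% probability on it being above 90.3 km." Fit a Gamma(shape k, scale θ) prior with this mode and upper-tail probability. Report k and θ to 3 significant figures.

k ≈ 3.74, θ ≈ 9.38

Gamma(k,θ) with k>1 has mode (k−1)θ, so θ = 25.7/(k−1).
Need P(X < 90.3) = 0.99 with θ tied to k this way. Start at k = 2, θ = 25.7: P(X<90.3) ≈ 0.866.
Too low — raise k to concentrate. Iterating converges to k ≈ 3.74.
Then θ = 25.7/(3.74−1) ≈ 9.38.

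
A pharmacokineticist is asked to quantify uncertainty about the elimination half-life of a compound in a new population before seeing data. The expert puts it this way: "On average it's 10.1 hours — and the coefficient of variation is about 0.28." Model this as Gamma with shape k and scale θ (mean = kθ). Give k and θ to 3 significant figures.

k ≈ 12.8, θ ≈ 0.792

For Gamma(k, scale θ): mean = kθ, variance = kθ², so CV = 1/√k.
CV = 0.28, hence k = 1/CV² = 12.8.
Then θ = mean/k = 10.1/12.8 = 0.792.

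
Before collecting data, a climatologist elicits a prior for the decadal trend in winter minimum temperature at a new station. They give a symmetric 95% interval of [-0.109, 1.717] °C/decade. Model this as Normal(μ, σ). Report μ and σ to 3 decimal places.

A symmetric 95% interval runs μ ± z·σ with z = 1.96.
Half-width = 0.913, so σ = 0.913/1.96 = 0.466.
μ is the interval midpoint, 0.804.

μ = 0.804, σ = 0.466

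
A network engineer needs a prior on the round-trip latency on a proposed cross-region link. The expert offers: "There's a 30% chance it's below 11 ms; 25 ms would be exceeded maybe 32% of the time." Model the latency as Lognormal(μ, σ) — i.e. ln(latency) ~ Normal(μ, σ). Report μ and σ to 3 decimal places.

μ ≈ 2.832, σ ≈ 0.828

If T ~ Lognormal(μ,σ) then ln T ~ Normal(μ,σ), so the p-quantile of ln T is μ + z_p·σ.
ln(11) = 2.398 and ln(25) = 3.219; z_{0.3} = -0.5244, z_{0.68} = 0.4677.
σ = (3.219 − 2.398)/(0.4677 − (-0.5244)) = 0.828.
μ = 2.398 − (-0.5244)·0.828 = 2.832.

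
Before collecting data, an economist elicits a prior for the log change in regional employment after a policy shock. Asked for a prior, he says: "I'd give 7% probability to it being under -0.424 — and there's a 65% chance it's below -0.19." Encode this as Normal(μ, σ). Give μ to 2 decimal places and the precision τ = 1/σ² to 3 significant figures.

μ = -0.24, τ = 63.3

For Normal(μ,σ), the p-quantile is μ + z_p·σ. Here z_{0.07} = -1.476, z_{0.65} = 0.3853.
So -0.424 = μ − 1.476σ and -0.19 = μ + 0.3853σ.
Subtracting: σ = (-0.19 − -0.424)/(0.3853 − (-1.476)) = 0.13.
Then μ = -0.424 − (-1.476)·0.13 = -0.24.
Precision τ = 1/σ² = 1/0.1257² = 63.3.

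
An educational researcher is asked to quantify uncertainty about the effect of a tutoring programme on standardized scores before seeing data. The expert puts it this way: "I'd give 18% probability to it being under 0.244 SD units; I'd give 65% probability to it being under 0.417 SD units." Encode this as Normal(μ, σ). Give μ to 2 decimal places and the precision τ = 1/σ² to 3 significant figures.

μ = 0.37, τ = 56.5

For Normal(μ,σ), the p-quantile is μ + z_p·σ. Here z_{0.18} = -0.9154, z_{0.65} = 0.3853.
So 0.244 = μ − 0.9154σ and 0.417 = μ + 0.3853σ.
Subtracting: σ = (0.417 − 0.244)/(0.3853 − (-0.9154)) = 0.13.
Then μ = 0.244 − (-0.9154)·0.13 = 0.37.
Precision τ = 1/σ² = 1/0.133² = 56.5.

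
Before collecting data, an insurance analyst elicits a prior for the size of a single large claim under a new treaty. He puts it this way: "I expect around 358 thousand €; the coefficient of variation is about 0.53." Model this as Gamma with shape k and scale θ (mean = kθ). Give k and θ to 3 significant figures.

k ≈ 3.56, θ ≈ 101

For Gamma(k, scale θ): mean = kθ, variance = kθ², so CV = 1/√k.
CV = 0.53, hence k = 1/CV² = 3.56.
Then θ = mean/k = 358/3.56 = 101.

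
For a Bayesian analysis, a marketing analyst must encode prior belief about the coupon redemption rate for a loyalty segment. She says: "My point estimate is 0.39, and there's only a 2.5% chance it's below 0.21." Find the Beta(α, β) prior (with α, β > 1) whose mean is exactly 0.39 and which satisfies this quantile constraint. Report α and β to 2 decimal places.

α ≈ 9.42, β ≈ 14.74

With mean 0.39 fixed, write α = 0.39s, β = 0.61s where s = α+β.
Need P(θ < 0.21) = 0.025 under Beta(0.39s, 0.61s). Normal approximation: (q−m)/√(m(1−m)/s) ≈ z_{0.025} = -1.96, so s ≈ 0.39·0.61·(-1.96)²/(0.21−0.39)² = 28.2.
At s = 28.2: P(θ<0.21) ≈ 0.017. Adjusting to match 0.025 gives s ≈ 24.17.
So α = 0.39·24.17 ≈ 9.42, β = 0.61·24.17 ≈ 14.74.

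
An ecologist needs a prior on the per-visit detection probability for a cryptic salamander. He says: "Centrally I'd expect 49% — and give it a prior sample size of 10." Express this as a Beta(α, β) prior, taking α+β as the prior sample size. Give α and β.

α = 4.9, β = 5.1

Under the effective-sample-size interpretation, Beta(α, β) has prior mean α/(α+β) and prior sample size α+β.
So α+β = 10 and α/(α+β) = 0.49, giving α = 0.49·10 = 4.9 and β = 10 − 4.9 = 5.1.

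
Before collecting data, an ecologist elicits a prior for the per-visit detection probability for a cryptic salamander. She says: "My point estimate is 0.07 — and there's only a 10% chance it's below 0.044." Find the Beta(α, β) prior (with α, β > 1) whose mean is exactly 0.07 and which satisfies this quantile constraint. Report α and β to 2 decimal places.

α ≈ 9.75, β ≈ 129.58

With mean 0.07 fixed, write α = 0.07s, β = 0.93s where s = α+β.
Need P(θ < 0.044) = 0.1 under Beta(0.07s, 0.93s). Normal approximation: (q−m)/√(m(1−m)/s) ≈ z_{0.1} = -1.28, so s ≈ 0.07·0.93·(-1.28)²/(0.044−0.07)² = 158.2.
At s = 158.2: P(θ<0.044) ≈ 0.084. Adjusting to match 0.1 gives s ≈ 139.33.
So α = 0.07·139.33 ≈ 9.75, β = 0.93·139.33 ≈ 129.58.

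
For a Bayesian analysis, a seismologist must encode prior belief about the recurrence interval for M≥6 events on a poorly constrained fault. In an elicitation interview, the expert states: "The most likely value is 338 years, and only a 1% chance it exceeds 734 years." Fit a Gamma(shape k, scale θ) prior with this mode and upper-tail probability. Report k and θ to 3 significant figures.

Gamma(k,θ) with k>1 has mode (k−1)θ, so θ = 338/(k−1).
Need P(X < 734) = 0.99 with θ tied to k this way. Start at k = 2, θ = 338: P(X<734) ≈ 0.638.
Too low — raise k to concentrate. Iterating converges to k ≈ 9.04.
Then θ = 338/(9.04−1) ≈ 42.

k ≈ 9.04, θ ≈ 42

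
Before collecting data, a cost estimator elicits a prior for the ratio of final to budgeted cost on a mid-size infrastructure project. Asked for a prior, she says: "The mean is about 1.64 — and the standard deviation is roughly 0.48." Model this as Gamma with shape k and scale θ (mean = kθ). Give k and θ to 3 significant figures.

For Gamma(k, scale θ): mean = kθ, variance = kθ², so CV = 1/√k.
CV = SD/mean = 0.48/1.64 = 0.2927, hence k = 1/CV² = 11.7.
Then θ = mean/k = 1.64/11.7 = 0.14.

k ≈ 11.7, θ ≈ 0.14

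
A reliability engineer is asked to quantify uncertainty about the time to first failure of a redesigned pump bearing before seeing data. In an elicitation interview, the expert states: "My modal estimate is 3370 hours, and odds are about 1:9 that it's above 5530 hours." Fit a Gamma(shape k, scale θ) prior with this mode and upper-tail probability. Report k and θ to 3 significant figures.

Gamma(k,θ) with k>1 has mode (k−1)θ, so θ = 3370/(k−1).
Need P(X < 5530) = 0.9 with θ tied to k this way. Start at k = 2, θ = 3370: P(X<5530) ≈ 0.488.
Too low — raise k to concentrate. Iterating converges to k ≈ 8.68.
Then θ = 3370/(8.68−1) ≈ 439.

k ≈ 8.68, θ ≈ 439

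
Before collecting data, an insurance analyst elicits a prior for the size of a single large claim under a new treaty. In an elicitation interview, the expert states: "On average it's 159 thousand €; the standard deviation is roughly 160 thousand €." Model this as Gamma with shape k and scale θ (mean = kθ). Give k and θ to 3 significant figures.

For Gamma(k, scale θ): mean = kθ, variance = kθ², so CV = 1/√k.
CV = SD/mean = 160/159 = 1.006, hence k = 1/CV² = 0.988.
Then θ = mean/k = 159/0.988 = 161.

k ≈ 0.988, θ ≈ 161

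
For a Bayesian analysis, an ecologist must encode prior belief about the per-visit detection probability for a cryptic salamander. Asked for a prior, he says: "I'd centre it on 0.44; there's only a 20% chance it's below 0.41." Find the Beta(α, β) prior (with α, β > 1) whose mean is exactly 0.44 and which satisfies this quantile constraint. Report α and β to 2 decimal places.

α ≈ 85.72, β ≈ 109.10

With mean 0.44 fixed, write α = 0.44s, β = 0.56s where s = α+β.
Need P(θ < 0.41) = 0.2 under Beta(0.44s, 0.56s). Normal approximation: (q−m)/√(m(1−m)/s) ≈ z_{0.2} = -0.842, so s ≈ 0.44·0.56·(-0.842)²/(0.41−0.44)² = 193.9.
At s = 193.9: P(θ<0.41) ≈ 0.201. Adjusting to match 0.2 gives s ≈ 194.82.
So α = 0.44·194.82 ≈ 85.72, β = 0.56·194.82 ≈ 109.10.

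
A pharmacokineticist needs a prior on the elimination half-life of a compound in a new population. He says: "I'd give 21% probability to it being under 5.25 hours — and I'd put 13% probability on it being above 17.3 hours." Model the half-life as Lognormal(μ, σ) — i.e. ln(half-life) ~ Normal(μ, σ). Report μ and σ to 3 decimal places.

If T ~ Lognormal(μ,σ) then ln T ~ Normal(μ,σ), so the p-quantile of ln T is μ + z_p·σ.
ln(5.25) = 1.658 and ln(17.3) = 2.851; z_{0.21} = -0.8064, z_{0.87} = 1.126.
σ = (2.851 − 1.658)/(1.126 − (-0.8064)) = 0.617.
μ = 1.658 − (-0.8064)·0.617 = 2.156.

μ ≈ 2.156, σ ≈ 0.617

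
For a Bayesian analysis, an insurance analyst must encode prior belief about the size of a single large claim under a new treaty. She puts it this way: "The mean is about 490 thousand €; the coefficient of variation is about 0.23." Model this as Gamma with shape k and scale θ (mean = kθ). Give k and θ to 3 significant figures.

k ≈ 18.9, θ ≈ 25.9

For Gamma(k, scale θ): mean = kθ, variance = kθ², so CV = 1/√k.
CV = 0.23, hence k = 1/CV² = 18.9.
Then θ = mean/k = 490/18.9 = 25.9.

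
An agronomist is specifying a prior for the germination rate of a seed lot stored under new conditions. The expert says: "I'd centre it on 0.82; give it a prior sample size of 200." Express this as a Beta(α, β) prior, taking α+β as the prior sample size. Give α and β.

α = 164, β = 36

Under the effective-sample-size interpretation, Beta(α, β) has prior mean α/(α+β) and prior sample size α+β.
So α+β = 200 and α/(α+β) = 0.82, giving α = 0.82·200 = 164 and β = 200 − 164 = 36.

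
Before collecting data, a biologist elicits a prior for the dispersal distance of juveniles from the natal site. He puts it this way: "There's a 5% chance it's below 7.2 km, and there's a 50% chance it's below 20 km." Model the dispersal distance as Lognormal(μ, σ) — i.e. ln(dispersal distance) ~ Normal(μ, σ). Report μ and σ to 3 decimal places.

If T ~ Lognormal(μ,σ) then ln T ~ Normal(μ,σ), so the p-quantile of ln T is μ + z_p·σ.
ln(7.2) = 1.974 and ln(20) = 2.996; z_{0.05} = -1.645, z_{0.5} = 0.
σ = (2.996 − 1.974)/(0 − (-1.645)) = 0.621.
μ = 1.974 − (-1.645)·0.621 = 2.996.

μ ≈ 2.996, σ ≈ 0.621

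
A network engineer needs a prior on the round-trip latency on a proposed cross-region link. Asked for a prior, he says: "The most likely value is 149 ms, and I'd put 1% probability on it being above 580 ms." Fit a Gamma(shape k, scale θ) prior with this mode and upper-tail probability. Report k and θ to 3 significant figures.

k ≈ 3.28, θ ≈ 65.4

Gamma(k,θ) with k>1 has mode (k−1)θ, so θ = 149/(k−1).
Need P(X < 580) = 0.99 with θ tied to k this way. Start at k = 2, θ = 149: P(X<580) ≈ 0.900.
Too low — raise k to concentrate. Iterating converges to k ≈ 3.28.
Then θ = 149/(3.28−1) ≈ 65.4.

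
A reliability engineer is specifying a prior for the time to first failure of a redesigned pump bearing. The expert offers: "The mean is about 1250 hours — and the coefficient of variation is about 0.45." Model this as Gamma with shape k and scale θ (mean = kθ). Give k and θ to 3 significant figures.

k ≈ 4.94, θ ≈ 253

For Gamma(k, scale θ): mean = kθ, variance = kθ², so CV = 1/√k.
CV = 0.45, hence k = 1/CV² = 4.94.
Then θ = mean/k = 1250/4.94 = 253.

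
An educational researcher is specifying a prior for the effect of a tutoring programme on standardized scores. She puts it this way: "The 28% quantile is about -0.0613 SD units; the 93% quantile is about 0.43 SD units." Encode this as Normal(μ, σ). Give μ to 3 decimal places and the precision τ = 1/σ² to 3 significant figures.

μ = 0.078, τ = 17.6

For Normal(μ,σ), the p-quantile is μ + z_p·σ. Here z_{0.28} = -0.5828, z_{0.93} = 1.476.
So -0.0613 = μ − 0.5828σ and 0.43 = μ + 1.476σ.
Subtracting: σ = (0.43 − -0.0613)/(1.476 − (-0.5828)) = 0.239.
Then μ = -0.0613 − (-0.5828)·0.239 = 0.078.
Precision τ = 1/σ² = 1/0.2387² = 17.6.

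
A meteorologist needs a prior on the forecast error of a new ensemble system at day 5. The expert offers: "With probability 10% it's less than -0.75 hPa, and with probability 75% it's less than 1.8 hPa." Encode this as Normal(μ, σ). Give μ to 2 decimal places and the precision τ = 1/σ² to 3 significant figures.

μ = 0.92, τ = 0.588

The p-quantile of Normal(μ,σ) is μ + z_p·σ, with z_{0.1} = -1.282 and z_{0.75} = 0.6745.
Eliminate σ: μ = (z₂·x₁ − z₁·x₂)/(z₂ − z₁) = (0.6745·-0.75 − (-1.282)·1.8)/1.956 = 0.92.
Then σ = (x₂ − x₁)/(z₂ − z₁) = (1.8 − -0.75)/1.956 = 1.30.
Precision τ = 1/σ² = 1/1.304² = 0.588.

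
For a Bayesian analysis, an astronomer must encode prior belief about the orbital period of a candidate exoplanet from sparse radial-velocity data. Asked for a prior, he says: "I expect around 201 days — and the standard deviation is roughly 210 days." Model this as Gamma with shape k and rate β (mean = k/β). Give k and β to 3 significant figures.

For Gamma(k, rate β): mean = k/β, variance = k/β², so CV = 1/√k.
CV = SD/mean = 210/201 = 1.045, hence k = 1/CV² = 0.916.
Then β = k/mean = 0.916/201 = 0.00456.

k ≈ 0.916, β ≈ 0.00456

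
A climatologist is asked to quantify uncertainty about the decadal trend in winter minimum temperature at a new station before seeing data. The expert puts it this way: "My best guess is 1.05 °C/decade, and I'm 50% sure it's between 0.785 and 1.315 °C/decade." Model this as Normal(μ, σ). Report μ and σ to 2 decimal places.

A symmetric 50% interval runs μ ± z·σ with z = 0.6745.
Half-width = 0.265, so σ = 0.265/0.6745 = 0.39.
μ is the stated best guess, 1.05.

μ = 1.05, σ = 0.39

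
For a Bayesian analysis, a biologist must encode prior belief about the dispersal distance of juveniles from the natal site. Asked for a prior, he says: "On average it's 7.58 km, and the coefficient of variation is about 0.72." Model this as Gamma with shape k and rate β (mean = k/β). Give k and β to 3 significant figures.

For Gamma(k, rate β): mean = k/β, variance = k/β², so CV = 1/√k.
CV = 0.72, hence k = 1/CV² = 1.93.
Then β = k/mean = 1.93/7.58 = 0.254.

k ≈ 1.93, β ≈ 0.254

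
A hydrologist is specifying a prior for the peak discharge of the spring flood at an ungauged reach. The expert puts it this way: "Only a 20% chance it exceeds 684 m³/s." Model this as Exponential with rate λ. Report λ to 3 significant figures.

P(T > 684.0) = e^(−λ·684.0) = 0.2, so λ = −ln(0.2)/684.0 = 0.00235.

λ ≈ 0.00235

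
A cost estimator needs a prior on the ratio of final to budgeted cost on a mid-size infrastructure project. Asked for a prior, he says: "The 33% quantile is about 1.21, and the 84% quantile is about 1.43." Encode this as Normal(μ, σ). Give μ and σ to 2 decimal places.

μ = 1.28, σ = 0.15

For Normal(μ,σ), the p-quantile is μ + z_p·σ. Here z_{0.33} = -0.4399, z_{0.84} = 0.9945.
So 1.21 = μ − 0.4399σ and 1.43 = μ + 0.9945σ.
Subtracting: σ = (1.43 − 1.21)/(0.9945 − (-0.4399)) = 0.15.
Then μ = 1.21 − (-0.4399)·0.15 = 1.28.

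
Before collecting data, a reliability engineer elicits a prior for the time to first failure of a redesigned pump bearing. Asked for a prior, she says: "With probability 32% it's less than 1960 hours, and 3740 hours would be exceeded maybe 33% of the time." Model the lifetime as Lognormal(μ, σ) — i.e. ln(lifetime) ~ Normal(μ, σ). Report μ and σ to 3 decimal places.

μ ≈ 7.914, σ ≈ 0.712

If T ~ Lognormal(μ,σ) then ln T ~ Normal(μ,σ), so the p-quantile of ln T is μ + z_p·σ.
ln(1960) = 7.581 and ln(3740) = 8.227; z_{0.32} = -0.4677, z_{0.67} = 0.4399.
σ = (8.227 − 7.581)/(0.4399 − (-0.4677)) = 0.712.
μ = 7.581 − (-0.4677)·0.712 = 7.914.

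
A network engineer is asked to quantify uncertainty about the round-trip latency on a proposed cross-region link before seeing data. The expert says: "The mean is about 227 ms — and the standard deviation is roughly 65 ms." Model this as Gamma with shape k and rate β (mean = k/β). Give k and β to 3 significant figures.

k ≈ 12.2, β ≈ 0.0537

For Gamma(k, rate β): mean = k/β, variance = k/β², so CV = 1/√k.
CV = SD/mean = 65/227 = 0.2863, hence k = 1/CV² = 12.2.
Then β = k/mean = 12.2/227 = 0.0537.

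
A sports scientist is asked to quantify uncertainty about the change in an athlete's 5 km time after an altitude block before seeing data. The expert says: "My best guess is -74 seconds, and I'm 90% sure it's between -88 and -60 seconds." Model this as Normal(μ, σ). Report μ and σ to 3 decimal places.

μ = -74.000, σ = 8.511

A symmetric 90% interval runs μ ± z·σ with z = 1.645.
Half-width = 14, so σ = 14/1.645 = 8.511.
μ is the stated best guess, -74.000.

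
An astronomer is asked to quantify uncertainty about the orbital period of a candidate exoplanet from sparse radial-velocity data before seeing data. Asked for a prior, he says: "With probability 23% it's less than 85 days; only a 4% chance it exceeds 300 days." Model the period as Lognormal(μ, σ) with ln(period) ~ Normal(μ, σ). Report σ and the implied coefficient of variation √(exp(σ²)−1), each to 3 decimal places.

If T ~ Lognormal(μ,σ) then ln T ~ Normal(μ,σ), so the p-quantile of ln T is μ + z_p·σ.
ln(85) = 4.443 and ln(300) = 5.704; z_{0.23} = -0.7388, z_{0.96} = 1.751.
σ = (5.704 − 4.443)/(1.751 − (-0.7388)) = 0.507.
μ = 4.443 − (-0.7388)·0.507 = 4.817.
CV = √(exp(σ²)−1) = √(exp(0.2566)−1) = 0.541.

σ ≈ 0.507, CV ≈ 0.541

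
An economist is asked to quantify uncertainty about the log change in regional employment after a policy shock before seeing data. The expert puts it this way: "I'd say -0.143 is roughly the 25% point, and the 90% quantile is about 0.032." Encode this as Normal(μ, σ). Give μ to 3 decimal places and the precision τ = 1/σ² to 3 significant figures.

For Normal(μ,σ), the p-quantile is μ + z_p·σ. Here z_{0.25} = -0.6745, z_{0.9} = 1.282.
So -0.143 = μ − 0.6745σ and 0.032 = μ + 1.282σ.
Subtracting: σ = (0.032 − -0.143)/(1.282 − (-0.6745)) = 0.089.
Then μ = -0.143 − (-0.6745)·0.089 = -0.083.
Precision τ = 1/σ² = 1/0.08947² = 125.

μ = -0.083, τ = 125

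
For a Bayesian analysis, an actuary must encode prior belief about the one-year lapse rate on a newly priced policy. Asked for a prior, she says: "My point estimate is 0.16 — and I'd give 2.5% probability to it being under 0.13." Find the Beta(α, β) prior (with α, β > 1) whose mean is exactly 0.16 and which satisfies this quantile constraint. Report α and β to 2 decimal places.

α ≈ 84.43, β ≈ 443.24

With mean 0.16 fixed, write α = 0.16s, β = 0.84s where s = α+β.
Need P(θ < 0.13) = 0.025 under Beta(0.16s, 0.84s). Normal approximation: (q−m)/√(m(1−m)/s) ≈ z_{0.025} = -1.96, so s ≈ 0.16·0.84·(-1.96)²/(0.13−0.16)² = 573.7.
At s = 573.7: P(θ<0.13) ≈ 0.020. Adjusting to match 0.025 gives s ≈ 527.67.
So α = 0.16·527.67 ≈ 84.43, β = 0.84·527.67 ≈ 443.24.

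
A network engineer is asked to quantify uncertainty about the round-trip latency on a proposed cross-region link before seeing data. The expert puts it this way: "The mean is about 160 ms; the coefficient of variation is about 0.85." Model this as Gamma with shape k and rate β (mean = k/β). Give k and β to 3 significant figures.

k ≈ 1.38, β ≈ 0.00865

For Gamma(k, rate β): mean = k/β, variance = k/β², so CV = 1/√k.
CV = 0.85, hence k = 1/CV² = 1.38.
Then β = k/mean = 1.38/160 = 0.00865.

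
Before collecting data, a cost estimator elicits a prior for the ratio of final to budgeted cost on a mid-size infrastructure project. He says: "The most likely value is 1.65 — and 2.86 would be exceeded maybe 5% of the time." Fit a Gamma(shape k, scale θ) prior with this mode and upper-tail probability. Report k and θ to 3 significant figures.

Gamma(k,θ) with k>1 has mode (k−1)θ, so θ = 1.65/(k−1).
Need P(X < 2.86) = 0.95 with θ tied to k this way. Start at k = 2, θ = 1.65: P(X<2.86) ≈ 0.517.
Too low — raise k to concentrate. Iterating converges to k ≈ 10.2.
Then θ = 1.65/(10.2−1) ≈ 0.179.

k ≈ 10.2, θ ≈ 0.179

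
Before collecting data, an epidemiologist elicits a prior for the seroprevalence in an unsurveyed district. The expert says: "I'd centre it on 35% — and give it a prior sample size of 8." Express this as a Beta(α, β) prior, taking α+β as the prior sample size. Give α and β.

Under the effective-sample-size interpretation, Beta(α, β) has prior mean α/(α+β) and prior sample size α+β.
So α+β = 8 and α/(α+β) = 0.35, giving α = 0.35·8 = 2.8 and β = 8 − 2.8 = 5.2.

α = 2.8, β = 5.2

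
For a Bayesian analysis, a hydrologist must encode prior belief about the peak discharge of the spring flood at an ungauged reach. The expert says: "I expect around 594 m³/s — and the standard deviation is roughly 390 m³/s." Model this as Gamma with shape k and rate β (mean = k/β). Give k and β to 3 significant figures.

k ≈ 2.32, β ≈ 0.00391

For Gamma(k, rate β): mean = k/β, variance = k/β², so CV = 1/√k.
CV = SD/mean = 390/594 = 0.6566, hence k = 1/CV² = 2.32.
Then β = k/mean = 2.32/594 = 0.00391.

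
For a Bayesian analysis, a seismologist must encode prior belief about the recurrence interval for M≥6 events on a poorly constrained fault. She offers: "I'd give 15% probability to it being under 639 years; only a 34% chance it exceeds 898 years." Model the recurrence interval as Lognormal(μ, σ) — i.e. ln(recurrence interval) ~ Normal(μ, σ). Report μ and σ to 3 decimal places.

μ ≈ 6.703, σ ≈ 0.235

If T ~ Lognormal(μ,σ) then ln T ~ Normal(μ,σ), so the p-quantile of ln T is μ + z_p·σ.
ln(639) = 6.46 and ln(898) = 6.8; z_{0.15} = -1.036, z_{0.66} = 0.4125.
σ = (6.8 − 6.46)/(0.4125 − (-1.036)) = 0.235.
μ = 6.46 − (-1.036)·0.235 = 6.703.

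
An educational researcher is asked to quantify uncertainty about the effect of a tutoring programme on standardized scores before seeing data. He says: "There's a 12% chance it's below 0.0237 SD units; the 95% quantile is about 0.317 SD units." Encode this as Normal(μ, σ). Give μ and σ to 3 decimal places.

The p-quantile of Normal(μ,σ) is μ + z_p·σ, with z_{0.12} = -1.175 and z_{0.95} = 1.645.
Eliminate σ: μ = (z₂·x₁ − z₁·x₂)/(z₂ − z₁) = (1.645·0.0237 − (-1.175)·0.317)/2.82 = 0.146.
Then σ = (x₂ − x₁)/(z₂ − z₁) = (0.317 − 0.0237)/2.82 = 0.104.

μ = 0.146, σ = 0.104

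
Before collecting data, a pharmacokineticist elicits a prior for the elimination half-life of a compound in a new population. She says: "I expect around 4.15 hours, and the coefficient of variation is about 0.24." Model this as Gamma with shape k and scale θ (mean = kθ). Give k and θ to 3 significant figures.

For Gamma(k, scale θ): mean = kθ, variance = kθ², so CV = 1/√k.
CV = 0.24, hence k = 1/CV² = 17.4.
Then θ = mean/k = 4.15/17.4 = 0.239.

k ≈ 17.4, θ ≈ 0.239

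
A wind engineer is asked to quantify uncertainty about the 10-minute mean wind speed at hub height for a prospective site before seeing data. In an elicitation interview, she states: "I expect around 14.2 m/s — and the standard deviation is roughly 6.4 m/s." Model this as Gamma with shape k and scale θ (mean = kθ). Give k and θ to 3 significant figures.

k ≈ 4.92, θ ≈ 2.88

For Gamma(k, scale θ): mean = kθ, variance = kθ², so CV = 1/√k.
CV = SD/mean = 6.4/14.2 = 0.4507, hence k = 1/CV² = 4.92.
Then θ = mean/k = 14.2/4.92 = 2.88.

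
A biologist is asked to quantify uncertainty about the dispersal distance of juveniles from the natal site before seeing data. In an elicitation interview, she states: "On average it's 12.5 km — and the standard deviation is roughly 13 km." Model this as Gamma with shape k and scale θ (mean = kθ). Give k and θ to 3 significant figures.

For Gamma(k, scale θ): mean = kθ, variance = kθ², so CV = 1/√k.
CV = SD/mean = 13/12.5 = 1.04, hence k = 1/CV² = 0.925.
Then θ = mean/k = 12.5/0.925 = 13.5.

k ≈ 0.925, θ ≈ 13.5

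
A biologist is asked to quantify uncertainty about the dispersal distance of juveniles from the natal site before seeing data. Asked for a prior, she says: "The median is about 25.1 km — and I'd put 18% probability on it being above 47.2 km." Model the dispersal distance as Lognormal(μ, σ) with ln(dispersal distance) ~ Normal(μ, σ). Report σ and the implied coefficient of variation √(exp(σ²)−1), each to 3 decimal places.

σ ≈ 0.690, CV ≈ 0.781

If T ~ Lognormal(μ,σ) then ln T ~ Normal(μ,σ), so the p-quantile of ln T is μ + z_p·σ.
ln(25.1) = 3.223 and ln(47.2) = 3.854; z_{0.5} = 0, z_{0.82} = 0.9154.
σ = (3.854 − 3.223)/(0.9154 − (0)) = 0.690.
μ = 3.223 − (0)·0.690 = 3.223.
CV = √(exp(σ²)−1) = √(exp(0.4760)−1) = 0.781.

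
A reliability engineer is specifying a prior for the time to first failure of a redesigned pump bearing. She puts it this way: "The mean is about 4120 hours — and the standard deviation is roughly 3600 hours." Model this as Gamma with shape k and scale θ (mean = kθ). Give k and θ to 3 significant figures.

For Gamma(k, scale θ): mean = kθ, variance = kθ², so CV = 1/√k.
CV = SD/mean = 3600/4120 = 0.8738, hence k = 1/CV² = 1.31.
Then θ = mean/k = 4120/1.31 = 3150.

k ≈ 1.31, θ ≈ 3150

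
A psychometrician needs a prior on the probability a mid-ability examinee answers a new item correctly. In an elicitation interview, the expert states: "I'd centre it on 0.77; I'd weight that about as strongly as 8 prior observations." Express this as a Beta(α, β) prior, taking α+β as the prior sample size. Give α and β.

Under the effective-sample-size interpretation, Beta(α, β) has prior mean α/(α+β) and prior sample size α+β.
So α+β = 8 and α/(α+β) = 0.77, giving α = 0.77·8 = 6.16 and β = 8 − 6.16 = 1.84.

α = 6.16, β = 1.84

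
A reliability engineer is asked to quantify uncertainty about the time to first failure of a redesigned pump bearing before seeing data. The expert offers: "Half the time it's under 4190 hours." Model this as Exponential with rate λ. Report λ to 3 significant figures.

λ ≈ 0.000165

Exponential median = ln 2 / λ, so λ = ln 2 / 4190.0 = 0.000165.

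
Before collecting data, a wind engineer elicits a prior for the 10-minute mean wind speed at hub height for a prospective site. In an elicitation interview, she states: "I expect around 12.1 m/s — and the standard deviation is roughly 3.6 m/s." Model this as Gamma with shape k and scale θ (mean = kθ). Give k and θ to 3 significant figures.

k ≈ 11.3, θ ≈ 1.07

For Gamma(k, scale θ): mean = kθ, variance = kθ², so CV = 1/√k.
CV = SD/mean = 3.6/12.1 = 0.2975, hence k = 1/CV² = 11.3.
Then θ = mean/k = 12.1/11.3 = 1.07.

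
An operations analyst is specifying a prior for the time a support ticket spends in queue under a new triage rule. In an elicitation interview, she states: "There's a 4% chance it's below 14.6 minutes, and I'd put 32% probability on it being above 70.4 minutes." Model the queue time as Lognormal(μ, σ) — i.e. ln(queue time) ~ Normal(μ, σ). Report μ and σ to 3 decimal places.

μ ≈ 3.923, σ ≈ 0.709

If T ~ Lognormal(μ,σ) then ln T ~ Normal(μ,σ), so the p-quantile of ln T is μ + z_p·σ.
ln(14.6) = 2.681 and ln(70.4) = 4.254; z_{0.04} = -1.751, z_{0.68} = 0.4677.
σ = (4.254 − 2.681)/(0.4677 − (-1.751)) = 0.709.
μ = 2.681 − (-1.751)·0.709 = 3.923.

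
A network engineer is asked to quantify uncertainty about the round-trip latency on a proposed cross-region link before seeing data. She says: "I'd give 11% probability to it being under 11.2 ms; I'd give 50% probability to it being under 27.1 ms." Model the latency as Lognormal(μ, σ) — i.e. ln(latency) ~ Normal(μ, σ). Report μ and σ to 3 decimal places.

If T ~ Lognormal(μ,σ) then ln T ~ Normal(μ,σ), so the p-quantile of ln T is μ + z_p·σ.
ln(11.2) = 2.416 and ln(27.1) = 3.3; z_{0.11} = -1.227, z_{0.5} = 0.
σ = (3.3 − 2.416)/(0 − (-1.227)) = 0.720.
μ = 2.416 − (-1.227)·0.720 = 3.300.

μ ≈ 3.300, σ ≈ 0.720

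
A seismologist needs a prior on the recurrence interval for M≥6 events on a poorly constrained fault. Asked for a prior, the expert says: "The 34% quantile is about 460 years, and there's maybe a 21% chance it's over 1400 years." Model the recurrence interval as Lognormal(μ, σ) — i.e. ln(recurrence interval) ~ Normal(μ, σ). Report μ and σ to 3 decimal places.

μ ≈ 6.508, σ ≈ 0.913

If T ~ Lognormal(μ,σ) then ln T ~ Normal(μ,σ), so the p-quantile of ln T is μ + z_p·σ.
ln(460) = 6.131 and ln(1400) = 7.244; z_{0.34} = -0.4125, z_{0.79} = 0.8064.
σ = (7.244 − 6.131)/(0.8064 − (-0.4125)) = 0.913.
μ = 6.131 − (-0.4125)·0.913 = 6.508.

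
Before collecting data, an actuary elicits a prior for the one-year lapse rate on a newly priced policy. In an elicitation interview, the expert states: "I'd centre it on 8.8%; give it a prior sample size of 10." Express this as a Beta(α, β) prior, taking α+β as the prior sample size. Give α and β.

Under the effective-sample-size interpretation, Beta(α, β) has prior mean α/(α+β) and prior sample size α+β.
So α+β = 10 and α/(α+β) = 0.088, giving α = 0.088·10 = 0.88 and β = 10 − 0.88 = 9.12.

α = 0.88, β = 9.12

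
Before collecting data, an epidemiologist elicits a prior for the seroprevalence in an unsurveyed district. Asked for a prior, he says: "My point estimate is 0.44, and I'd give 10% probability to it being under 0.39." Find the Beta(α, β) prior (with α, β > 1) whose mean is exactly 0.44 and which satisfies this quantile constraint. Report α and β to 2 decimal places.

With mean 0.44 fixed, write α = 0.44s, β = 0.56s where s = α+β.
Need P(θ < 0.39) = 0.1 under Beta(0.44s, 0.56s). Normal approximation: (q−m)/√(m(1−m)/s) ≈ z_{0.1} = -1.28, so s ≈ 0.44·0.56·(-1.28)²/(0.39−0.44)² = 161.9.
At s = 161.9: P(θ<0.39) ≈ 0.099. Adjusting to match 0.1 gives s ≈ 160.49.
So α = 0.44·160.49 ≈ 70.62, β = 0.56·160.49 ≈ 89.87.

α ≈ 70.62, β ≈ 89.87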